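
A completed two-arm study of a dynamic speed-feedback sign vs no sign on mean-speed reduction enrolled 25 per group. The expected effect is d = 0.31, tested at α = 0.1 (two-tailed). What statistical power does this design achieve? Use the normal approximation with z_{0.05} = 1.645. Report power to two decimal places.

power ≈ 0.29

For two equal groups, power = Φ(d·√(n/2) − z_{α/2}).
d·√(n/2) = 0.31 × √(25/2) = 0.31 × 3.536 = 1.096.
z_β = 1.096 − 1.645 = -0.549.
Power = Φ(-0.549) = 0.292.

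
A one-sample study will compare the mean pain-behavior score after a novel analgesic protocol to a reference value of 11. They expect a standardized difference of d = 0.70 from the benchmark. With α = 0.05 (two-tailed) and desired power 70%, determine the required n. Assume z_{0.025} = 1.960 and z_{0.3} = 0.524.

For a one-sample test: n = ((z_{α/2} + z_β) / d)².
z_{α/2} + z_β = 1.960 + 0.524 = 2.484.
n = (2.484 / 0.70)² = 3.549² = 12.59.
Round up.

n = 13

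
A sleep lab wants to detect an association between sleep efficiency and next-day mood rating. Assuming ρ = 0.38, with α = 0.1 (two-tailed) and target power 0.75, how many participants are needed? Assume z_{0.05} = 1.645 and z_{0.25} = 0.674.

n = 37

Fisher's z: C = ½·ln((1+r)/(1−r)) = ½·ln(2.2258) = 0.4001.
n = ((z_{α/2} + z_β)/C)² + 3.
(1.645 + 0.674) / 0.4001 = 2.319 / 0.4001 = 5.796.
n = 5.796² + 3 = 33.59 + 3 = 36.6.
Round up.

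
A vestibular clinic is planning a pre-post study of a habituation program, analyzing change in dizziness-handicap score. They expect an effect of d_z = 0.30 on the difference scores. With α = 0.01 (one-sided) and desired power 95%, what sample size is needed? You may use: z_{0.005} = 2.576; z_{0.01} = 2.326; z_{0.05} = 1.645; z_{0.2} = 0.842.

n = 176 pairs

For a paired (one-sample on differences) test: n = ((z_{α} + z_β) / d)².
z_{α} + z_β = 2.326 + 1.645 = 3.971.
n = (3.971 / 0.30)² = 13.237² = 175.21.
Round up.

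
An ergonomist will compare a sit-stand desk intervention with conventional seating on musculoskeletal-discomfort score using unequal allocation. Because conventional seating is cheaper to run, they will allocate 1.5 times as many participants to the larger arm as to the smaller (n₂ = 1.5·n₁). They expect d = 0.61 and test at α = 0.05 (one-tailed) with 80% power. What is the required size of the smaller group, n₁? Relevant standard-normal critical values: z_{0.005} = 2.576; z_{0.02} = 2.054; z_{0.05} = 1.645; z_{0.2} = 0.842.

n₁ = 28

With allocation ratio k = n₂/n₁ = 1.5, Var(x̄₁−x̄₂) = σ²(1/n₁ + 1/(k·n₁)) = σ²·(k+1)/(k·n₁).
So n₁ = (1 + 1/k)·((z_{α} + z_β)/d)² = 1.667 × (2.487/0.61)².
n₁ = 1.667 × 16.62 = 27.7.
Round up: n₁ = 28, giving n₂ = 1.5 × 28 = 42.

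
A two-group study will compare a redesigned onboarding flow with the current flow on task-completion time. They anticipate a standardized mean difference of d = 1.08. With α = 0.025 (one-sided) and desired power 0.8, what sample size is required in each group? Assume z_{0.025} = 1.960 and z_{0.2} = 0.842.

For two independent groups with equal n: n = 2·((z_{α} + z_β) / d)².
z_{α} + z_β = 1.960 + 0.842 = 2.802.
n = 2 × (2.802 / 1.08)² = 2 × 2.594² = 2 × 6.73 = 13.5.
Round up to the next whole participant.

n = 14 per group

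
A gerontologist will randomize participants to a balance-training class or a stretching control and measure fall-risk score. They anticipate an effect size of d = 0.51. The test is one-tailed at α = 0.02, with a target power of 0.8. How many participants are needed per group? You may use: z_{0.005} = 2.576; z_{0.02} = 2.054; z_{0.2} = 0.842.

For two independent groups with equal n: n = 2·((z_{α} + z_β) / d)².
z_{α} + z_β = 2.054 + 0.842 = 2.896.
n = 2 × (2.896 / 0.51)² = 2 × 5.678² = 2 × 32.24 = 64.5.
Round up to the next whole participant.

n = 65 per group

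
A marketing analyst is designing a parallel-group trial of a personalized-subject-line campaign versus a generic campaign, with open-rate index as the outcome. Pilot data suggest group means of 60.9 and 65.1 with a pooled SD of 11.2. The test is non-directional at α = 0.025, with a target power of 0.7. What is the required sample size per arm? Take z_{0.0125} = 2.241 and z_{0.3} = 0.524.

Cohen's d = |M₁ − M₂| / SD_pooled = |60.9 − 65.1| / 11.2 = 4.2 / 11.2 = 0.375.
For two independent groups with equal n: n = 2·((z_{α/2} + z_β) / d)².
z_{α/2} + z_β = 2.241 + 0.524 = 2.765.
n = 2 × (2.765 / 0.375)² = 2 × 7.373² = 2 × 54.37 = 108.7.
Round up to the next whole participant.

n = 109 per group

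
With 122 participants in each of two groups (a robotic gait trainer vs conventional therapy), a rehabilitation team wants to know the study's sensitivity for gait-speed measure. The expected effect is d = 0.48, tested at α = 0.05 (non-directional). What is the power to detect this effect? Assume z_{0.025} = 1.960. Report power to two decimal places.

For two equal groups, power = Φ(d·√(n/2) − z_{α/2}).
d·√(n/2) = 0.48 × √(122/2) = 0.48 × 7.810 = 3.749.
z_β = 3.749 − 1.960 = 1.789.
Power = Φ(1.789) = 0.963.

power ≈ 0.96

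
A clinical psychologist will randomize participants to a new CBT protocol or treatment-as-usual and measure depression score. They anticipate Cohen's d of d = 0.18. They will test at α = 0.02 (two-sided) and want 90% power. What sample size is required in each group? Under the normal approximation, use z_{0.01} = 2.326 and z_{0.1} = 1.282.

n = 804 per group

For two independent groups with equal n: n = 2·((z_{α/2} + z_β) / d)².
z_{α/2} + z_β = 2.326 + 1.282 = 3.608.
n = 2 × (3.608 / 0.18)² = 2 × 20.044² = 2 × 401.78 = 803.6.
Round up to the next whole participant.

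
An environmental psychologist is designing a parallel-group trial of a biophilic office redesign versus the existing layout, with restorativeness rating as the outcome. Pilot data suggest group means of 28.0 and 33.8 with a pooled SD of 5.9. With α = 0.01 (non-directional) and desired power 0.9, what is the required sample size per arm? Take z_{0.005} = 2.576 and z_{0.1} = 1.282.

Cohen's d = |M₁ − M₂| / SD_pooled = |28.0 − 33.8| / 5.9 = 5.8 / 5.9 = 0.983.
For two independent groups with equal n: n = 2·((z_{α/2} + z_β) / d)².
z_{α/2} + z_β = 2.576 + 1.282 = 3.858.
n = 2 × (3.858 / 0.983)² = 2 × 3.925² = 2 × 15.40 = 30.8.
Round up to the next whole participant.

n = 31 per group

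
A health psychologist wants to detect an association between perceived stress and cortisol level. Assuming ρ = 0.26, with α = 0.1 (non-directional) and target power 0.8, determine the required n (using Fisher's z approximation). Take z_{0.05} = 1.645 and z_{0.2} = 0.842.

n = 91

Fisher's z: C = ½·ln((1+r)/(1−r)) = ½·ln(1.7027) = 0.2661.
n = ((z_{α/2} + z_β)/C)² + 3.
(1.645 + 0.842) / 0.2661 = 2.487 / 0.2661 = 9.346.
n = 9.346² + 3 = 87.35 + 3 = 90.3.
Round up.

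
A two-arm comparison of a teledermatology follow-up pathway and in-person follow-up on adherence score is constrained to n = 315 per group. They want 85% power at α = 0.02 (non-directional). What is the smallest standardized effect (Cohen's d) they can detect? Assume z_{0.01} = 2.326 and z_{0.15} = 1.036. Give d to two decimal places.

d_min ≈ 0.27

For two independent groups of n = 315 each: d_min = (z_{α/2} + z_β)·√(2/n).
z-sum = 2.326 + 1.036 = 3.362.
d_min = 3.362 × √(2/315) = 3.362 × 0.0797 = 0.268.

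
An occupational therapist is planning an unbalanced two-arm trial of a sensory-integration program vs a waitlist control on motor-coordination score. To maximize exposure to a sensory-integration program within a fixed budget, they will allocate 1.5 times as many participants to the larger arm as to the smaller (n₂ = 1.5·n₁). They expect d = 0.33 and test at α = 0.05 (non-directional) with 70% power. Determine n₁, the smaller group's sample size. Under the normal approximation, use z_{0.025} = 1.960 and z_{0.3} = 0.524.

With allocation ratio k = n₂/n₁ = 1.5, Var(x̄₁−x̄₂) = σ²(1/n₁ + 1/(k·n₁)) = σ²·(k+1)/(k·n₁).
So n₁ = (1 + 1/k)·((z_{α/2} + z_β)/d)² = 1.667 × (2.484/0.33)².
n₁ = 1.667 × 56.66 = 94.4.
Round up: n₁ = 95, giving n₂ = ⌈1.5 × 95⌉ = ⌈142.5⌉ = 143.

n₁ = 95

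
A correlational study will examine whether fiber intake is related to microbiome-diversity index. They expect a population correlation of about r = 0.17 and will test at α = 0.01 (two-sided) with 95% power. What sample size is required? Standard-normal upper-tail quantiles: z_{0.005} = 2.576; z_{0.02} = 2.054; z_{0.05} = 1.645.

Fisher's z: C = ½·ln((1+r)/(1−r)) = ½·ln(1.4096) = 0.1717.
n = ((z_{α/2} + z_β)/C)² + 3.
(2.576 + 1.645) / 0.1717 = 4.221 / 0.1717 = 24.584.
n = 24.584² + 3 = 604.35 + 3 = 607.4.
Round up.

n = 608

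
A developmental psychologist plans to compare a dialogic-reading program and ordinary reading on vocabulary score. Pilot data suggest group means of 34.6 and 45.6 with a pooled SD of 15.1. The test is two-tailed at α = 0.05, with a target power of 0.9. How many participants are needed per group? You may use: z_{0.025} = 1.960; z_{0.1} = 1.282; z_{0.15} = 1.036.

n = 40 per group

Cohen's d = |M₁ − M₂| / SD_pooled = |34.6 − 45.6| / 15.1 = 11.0 / 15.1 = 0.728.
For two independent groups with equal n: n = 2·((z_{α/2} + z_β) / d)².
z_{α/2} + z_β = 1.960 + 1.282 = 3.242.
n = 2 × (3.242 / 0.728)² = 2 × 4.453² = 2 × 19.83 = 39.7.
Round up to the next whole participant.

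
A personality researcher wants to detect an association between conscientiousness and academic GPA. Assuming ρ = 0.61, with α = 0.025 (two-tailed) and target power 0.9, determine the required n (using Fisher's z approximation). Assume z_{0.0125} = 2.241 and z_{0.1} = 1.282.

n = 28

Fisher's z: C = ½·ln((1+r)/(1−r)) = ½·ln(4.1282) = 0.7089.
n = ((z_{α/2} + z_β)/C)² + 3.
(2.241 + 1.282) / 0.7089 = 3.523 / 0.7089 = 4.970.
n = 4.970² + 3 = 24.70 + 3 = 27.7.
Round up.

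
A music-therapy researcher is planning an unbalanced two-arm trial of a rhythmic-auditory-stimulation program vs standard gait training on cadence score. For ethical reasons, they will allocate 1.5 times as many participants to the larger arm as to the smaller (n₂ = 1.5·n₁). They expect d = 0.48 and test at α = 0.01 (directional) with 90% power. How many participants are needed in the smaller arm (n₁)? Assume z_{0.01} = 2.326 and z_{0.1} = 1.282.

With allocation ratio k = n₂/n₁ = 1.5, Var(x̄₁−x̄₂) = σ²(1/n₁ + 1/(k·n₁)) = σ²·(k+1)/(k·n₁).
So n₁ = (1 + 1/k)·((z_{α} + z_β)/d)² = 1.667 × (3.608/0.48)².
n₁ = 1.667 × 56.50 = 94.2.
Round up: n₁ = 95, giving n₂ = ⌈1.5 × 95⌉ = ⌈142.5⌉ = 143.

n₁ = 95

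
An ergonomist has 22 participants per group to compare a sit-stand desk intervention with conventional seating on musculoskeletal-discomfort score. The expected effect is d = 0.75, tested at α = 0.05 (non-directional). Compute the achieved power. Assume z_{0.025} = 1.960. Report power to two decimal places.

For two equal groups, power = Φ(d·√(n/2) − z_{α/2}).
d·√(n/2) = 0.75 × √(22/2) = 0.75 × 3.317 = 2.487.
z_β = 2.487 − 1.960 = 0.527.
Power = Φ(0.527) = 0.701.

power ≈ 0.70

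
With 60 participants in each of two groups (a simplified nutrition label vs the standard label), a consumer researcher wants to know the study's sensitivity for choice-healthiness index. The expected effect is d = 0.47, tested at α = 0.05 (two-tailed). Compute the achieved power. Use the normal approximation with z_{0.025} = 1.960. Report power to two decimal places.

For two equal groups, power = Φ(d·√(n/2) − z_{α/2}).
d·√(n/2) = 0.47 × √(60/2) = 0.47 × 5.477 = 2.574.
z_β = 2.574 − 1.960 = 0.614.
Power = Φ(0.614) = 0.730.

power ≈ 0.73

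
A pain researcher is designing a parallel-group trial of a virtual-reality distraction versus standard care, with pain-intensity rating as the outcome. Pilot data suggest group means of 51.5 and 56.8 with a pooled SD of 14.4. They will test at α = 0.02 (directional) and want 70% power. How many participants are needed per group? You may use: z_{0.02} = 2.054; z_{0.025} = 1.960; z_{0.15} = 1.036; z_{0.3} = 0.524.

n = 99 per group

Cohen's d = |M₁ − M₂| / SD_pooled = |51.5 − 56.8| / 14.4 = 5.3 / 14.4 = 0.368.
For two independent groups with equal n: n = 2·((z_{α} + z_β) / d)².
z_{α} + z_β = 2.054 + 0.524 = 2.578.
n = 2 × (2.578 / 0.368)² = 2 × 7.005² = 2 × 49.08 = 98.2.
Round up to the next whole participant.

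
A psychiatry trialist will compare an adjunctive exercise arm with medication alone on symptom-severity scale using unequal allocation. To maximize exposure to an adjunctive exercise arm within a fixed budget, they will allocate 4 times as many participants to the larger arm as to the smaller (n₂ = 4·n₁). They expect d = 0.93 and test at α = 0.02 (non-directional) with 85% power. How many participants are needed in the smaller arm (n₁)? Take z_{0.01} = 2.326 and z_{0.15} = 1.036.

With allocation ratio k = n₂/n₁ = 4, Var(x̄₁−x̄₂) = σ²(1/n₁ + 1/(k·n₁)) = σ²·(k+1)/(k·n₁).
So n₁ = (1 + 1/k)·((z_{α/2} + z_β)/d)² = 1.250 × (3.362/0.93)².
n₁ = 1.250 × 13.07 = 16.3.
Round up: n₁ = 17, giving n₂ = 4 × 17 = 68.

n₁ = 17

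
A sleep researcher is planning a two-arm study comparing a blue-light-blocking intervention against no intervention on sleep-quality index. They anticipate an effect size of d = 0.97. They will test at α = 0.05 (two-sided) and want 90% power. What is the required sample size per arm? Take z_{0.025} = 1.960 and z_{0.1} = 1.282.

For two independent groups with equal n: n = 2·((z_{α/2} + z_β) / d)².
z_{α/2} + z_β = 1.960 + 1.282 = 3.242.
n = 2 × (3.242 / 0.97)² = 2 × 3.342² = 2 × 11.17 = 22.3.
Round up to the next whole participant.

n = 23 per group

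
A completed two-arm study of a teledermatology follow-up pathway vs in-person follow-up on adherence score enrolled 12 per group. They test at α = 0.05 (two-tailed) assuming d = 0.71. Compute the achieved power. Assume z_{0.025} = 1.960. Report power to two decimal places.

For two equal groups, power = Φ(d·√(n/2) − z_{α/2}).
d·√(n/2) = 0.71 × √(12/2) = 0.71 × 2.449 = 1.739.
z_β = 1.739 − 1.960 = -0.221.
Power = Φ(-0.221) = 0.413.

power ≈ 0.41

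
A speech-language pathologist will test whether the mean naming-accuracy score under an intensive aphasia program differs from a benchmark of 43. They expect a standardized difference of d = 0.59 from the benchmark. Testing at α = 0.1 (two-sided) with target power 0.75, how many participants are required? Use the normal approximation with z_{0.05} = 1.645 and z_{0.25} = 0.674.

For a one-sample test: n = ((z_{α/2} + z_β) / d)².
z_{α/2} + z_β = 1.645 + 0.674 = 2.319.
n = (2.319 / 0.59)² = 3.931² = 15.45.
Round up.

n = 16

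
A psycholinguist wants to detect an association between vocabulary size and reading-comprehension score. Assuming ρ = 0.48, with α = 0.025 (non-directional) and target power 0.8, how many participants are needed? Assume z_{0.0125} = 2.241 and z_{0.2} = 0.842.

Fisher's z: C = ½·ln((1+r)/(1−r)) = ½·ln(2.8462) = 0.5230.
n = ((z_{α/2} + z_β)/C)² + 3.
(2.241 + 0.842) / 0.5230 = 3.083 / 0.5230 = 5.895.
n = 5.895² + 3 = 34.75 + 3 = 37.7.
Round up.

n = 38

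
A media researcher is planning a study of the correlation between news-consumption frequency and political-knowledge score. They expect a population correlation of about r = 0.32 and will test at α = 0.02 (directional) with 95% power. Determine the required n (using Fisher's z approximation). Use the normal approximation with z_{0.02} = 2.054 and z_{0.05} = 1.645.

n = 128

Fisher's z: C = ½·ln((1+r)/(1−r)) = ½·ln(1.9412) = 0.3316.
n = ((z_{α} + z_β)/C)² + 3.
(2.054 + 1.645) / 0.3316 = 3.699 / 0.3316 = 11.155.
n = 11.155² + 3 = 124.43 + 3 = 127.4.
Round up.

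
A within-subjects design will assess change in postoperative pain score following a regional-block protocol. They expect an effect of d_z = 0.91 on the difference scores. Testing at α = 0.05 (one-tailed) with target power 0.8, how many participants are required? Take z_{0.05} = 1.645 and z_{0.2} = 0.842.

n = 8 pairs

For a paired (one-sample on differences) test: n = ((z_{α} + z_β) / d)².
z_{α} + z_β = 1.645 + 0.842 = 2.487.
n = (2.487 / 0.91)² = 2.733² = 7.47.
Round up.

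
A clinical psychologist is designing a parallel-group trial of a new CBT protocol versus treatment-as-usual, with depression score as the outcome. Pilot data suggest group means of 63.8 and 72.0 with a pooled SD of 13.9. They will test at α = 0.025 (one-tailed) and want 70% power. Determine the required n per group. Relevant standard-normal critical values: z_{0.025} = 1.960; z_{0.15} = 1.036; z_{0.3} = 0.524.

n = 36 per group

Cohen's d = |M₁ − M₂| / SD_pooled = |63.8 − 72.0| / 13.9 = 8.2 / 13.9 = 0.590.
For two independent groups with equal n: n = 2·((z_{α} + z_β) / d)².
z_{α} + z_β = 1.960 + 0.524 = 2.484.
n = 2 × (2.484 / 0.590)² = 2 × 4.210² = 2 × 17.73 = 35.5.
Round up to the next whole participant.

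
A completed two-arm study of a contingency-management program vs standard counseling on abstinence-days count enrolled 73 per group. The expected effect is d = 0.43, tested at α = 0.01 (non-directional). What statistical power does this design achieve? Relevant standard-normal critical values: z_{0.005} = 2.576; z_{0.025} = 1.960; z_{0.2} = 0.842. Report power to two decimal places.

power ≈ 0.51

For two equal groups, power = Φ(d·√(n/2) − z_{α/2}).
d·√(n/2) = 0.43 × √(73/2) = 0.43 × 6.042 = 2.598.
z_β = 2.598 − 2.576 = 0.022.
Power = Φ(0.022) = 0.509.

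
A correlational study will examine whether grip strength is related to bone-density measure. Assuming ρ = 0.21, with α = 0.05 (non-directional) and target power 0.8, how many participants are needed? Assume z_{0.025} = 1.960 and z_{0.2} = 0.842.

Fisher's z: C = ½·ln((1+r)/(1−r)) = ½·ln(1.5316) = 0.2132.
n = ((z_{α/2} + z_β)/C)² + 3.
(1.960 + 0.842) / 0.2132 = 2.802 / 0.2132 = 13.143.
n = 13.143² + 3 = 172.73 + 3 = 175.7.
Round up.

n = 176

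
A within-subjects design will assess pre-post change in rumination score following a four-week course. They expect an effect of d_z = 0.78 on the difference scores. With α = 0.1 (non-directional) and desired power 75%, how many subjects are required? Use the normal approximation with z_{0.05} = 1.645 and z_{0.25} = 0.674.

n = 9 pairs

For a paired (one-sample on differences) test: n = ((z_{α/2} + z_β) / d)².
z_{α/2} + z_β = 1.645 + 0.674 = 2.319.
n = (2.319 / 0.78)² = 2.973² = 8.84.
Round up.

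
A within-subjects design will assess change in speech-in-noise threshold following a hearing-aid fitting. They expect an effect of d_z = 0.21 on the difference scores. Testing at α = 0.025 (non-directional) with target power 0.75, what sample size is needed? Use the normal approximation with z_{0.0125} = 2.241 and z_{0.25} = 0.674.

For a paired (one-sample on differences) test: n = ((z_{α/2} + z_β) / d)².
z_{α/2} + z_β = 2.241 + 0.674 = 2.915.
n = (2.915 / 0.21)² = 13.881² = 192.68.
Round up.

n = 193 pairs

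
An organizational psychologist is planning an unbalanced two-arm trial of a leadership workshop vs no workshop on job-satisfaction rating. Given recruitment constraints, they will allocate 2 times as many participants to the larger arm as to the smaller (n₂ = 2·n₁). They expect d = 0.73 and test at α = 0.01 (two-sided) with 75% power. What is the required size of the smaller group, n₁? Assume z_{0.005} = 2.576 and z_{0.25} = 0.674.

With allocation ratio k = n₂/n₁ = 2, Var(x̄₁−x̄₂) = σ²(1/n₁ + 1/(k·n₁)) = σ²·(k+1)/(k·n₁).
So n₁ = (1 + 1/k)·((z_{α/2} + z_β)/d)² = 1.500 × (3.250/0.73)².
n₁ = 1.500 × 19.82 = 29.7.
Round up: n₁ = 30, giving n₂ = 2 × 30 = 60.

n₁ = 30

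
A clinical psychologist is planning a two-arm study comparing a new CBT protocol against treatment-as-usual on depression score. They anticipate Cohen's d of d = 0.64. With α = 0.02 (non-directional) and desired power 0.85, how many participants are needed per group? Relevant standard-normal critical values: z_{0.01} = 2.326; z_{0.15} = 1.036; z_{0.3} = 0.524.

For two independent groups with equal n: n = 2·((z_{α/2} + z_β) / d)².
z_{α/2} + z_β = 2.326 + 1.036 = 3.362.
n = 2 × (3.362 / 0.64)² = 2 × 5.253² = 2 × 27.60 = 55.2.
Round up to the next whole participant.

n = 56 per group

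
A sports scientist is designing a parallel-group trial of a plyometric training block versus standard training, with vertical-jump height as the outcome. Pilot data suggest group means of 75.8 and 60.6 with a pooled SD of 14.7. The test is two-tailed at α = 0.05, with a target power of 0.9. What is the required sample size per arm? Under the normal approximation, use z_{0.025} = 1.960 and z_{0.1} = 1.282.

n = 20 per group

Cohen's d = |M₁ − M₂| / SD_pooled = |75.8 − 60.6| / 14.7 = 15.2 / 14.7 = 1.034.
For two independent groups with equal n: n = 2·((z_{α/2} + z_β) / d)².
z_{α/2} + z_β = 1.960 + 1.282 = 3.242.
n = 2 × (3.242 / 1.034)² = 2 × 3.135² = 2 × 9.83 = 19.7.
Round up to the next whole participant.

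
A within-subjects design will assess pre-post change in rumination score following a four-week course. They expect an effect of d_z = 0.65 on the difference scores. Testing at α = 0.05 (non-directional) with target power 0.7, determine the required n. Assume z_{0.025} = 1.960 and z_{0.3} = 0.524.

For a paired (one-sample on differences) test: n = ((z_{α/2} + z_β) / d)².
z_{α/2} + z_β = 1.960 + 0.524 = 2.484.
n = (2.484 / 0.65)² = 3.822² = 14.60.
Round up.

n = 15 pairs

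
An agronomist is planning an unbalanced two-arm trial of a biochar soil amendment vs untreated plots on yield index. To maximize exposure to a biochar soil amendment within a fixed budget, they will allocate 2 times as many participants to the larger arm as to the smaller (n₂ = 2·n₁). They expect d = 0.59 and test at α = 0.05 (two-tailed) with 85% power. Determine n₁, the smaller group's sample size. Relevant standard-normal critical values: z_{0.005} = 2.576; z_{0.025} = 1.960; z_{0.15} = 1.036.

With allocation ratio k = n₂/n₁ = 2, Var(x̄₁−x̄₂) = σ²(1/n₁ + 1/(k·n₁)) = σ²·(k+1)/(k·n₁).
So n₁ = (1 + 1/k)·((z_{α/2} + z_β)/d)² = 1.500 × (2.996/0.59)².
n₁ = 1.500 × 25.79 = 38.7.
Round up: n₁ = 39, giving n₂ = 2 × 39 = 78.

n₁ = 39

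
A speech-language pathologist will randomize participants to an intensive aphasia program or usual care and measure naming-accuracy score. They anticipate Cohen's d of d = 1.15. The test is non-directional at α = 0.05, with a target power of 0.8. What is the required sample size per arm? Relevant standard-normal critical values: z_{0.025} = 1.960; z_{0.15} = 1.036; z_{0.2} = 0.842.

For two independent groups with equal n: n = 2·((z_{α/2} + z_β) / d)².
z_{α/2} + z_β = 1.960 + 0.842 = 2.802.
n = 2 × (2.802 / 1.15)² = 2 × 2.437² = 2 × 5.94 = 11.9.
Round up to the next whole participant.

n = 12 per group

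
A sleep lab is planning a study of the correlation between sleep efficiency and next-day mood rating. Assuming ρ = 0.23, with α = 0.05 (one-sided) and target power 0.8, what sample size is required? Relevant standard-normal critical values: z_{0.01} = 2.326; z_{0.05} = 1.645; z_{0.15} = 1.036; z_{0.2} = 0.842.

n = 116

Fisher's z: C = ½·ln((1+r)/(1−r)) = ½·ln(1.5974) = 0.2342.
n = ((z_{α} + z_β)/C)² + 3.
(1.645 + 0.842) / 0.2342 = 2.487 / 0.2342 = 10.619.
n = 10.619² + 3 = 112.77 + 3 = 115.8.
Round up.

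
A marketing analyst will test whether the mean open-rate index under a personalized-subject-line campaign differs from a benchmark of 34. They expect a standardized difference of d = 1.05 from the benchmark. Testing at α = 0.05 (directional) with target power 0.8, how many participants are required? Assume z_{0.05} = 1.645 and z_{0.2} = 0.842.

For a one-sample test: n = ((z_{α} + z_β) / d)².
z_{α} + z_β = 1.645 + 0.842 = 2.487.
n = (2.487 / 1.05)² = 2.369² = 5.61.
Round up.

n = 6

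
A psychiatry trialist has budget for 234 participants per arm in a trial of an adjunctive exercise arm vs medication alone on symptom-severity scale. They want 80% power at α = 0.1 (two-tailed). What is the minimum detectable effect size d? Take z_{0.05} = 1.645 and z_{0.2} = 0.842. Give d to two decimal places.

d_min ≈ 0.23

For two independent groups of n = 234 each: d_min = (z_{α/2} + z_β)·√(2/n).
z-sum = 1.645 + 0.842 = 2.487.
d_min = 2.487 × √(2/234) = 2.487 × 0.0925 = 0.230.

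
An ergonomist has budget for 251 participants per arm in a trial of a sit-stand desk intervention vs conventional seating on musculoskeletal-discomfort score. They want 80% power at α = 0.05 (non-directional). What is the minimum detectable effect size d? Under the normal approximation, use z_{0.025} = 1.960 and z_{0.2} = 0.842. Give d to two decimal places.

For two independent groups of n = 251 each: d_min = (z_{α/2} + z_β)·√(2/n).
z-sum = 1.960 + 0.842 = 2.802.
d_min = 2.802 × √(2/251) = 2.802 × 0.0893 = 0.250.

d_min ≈ 0.25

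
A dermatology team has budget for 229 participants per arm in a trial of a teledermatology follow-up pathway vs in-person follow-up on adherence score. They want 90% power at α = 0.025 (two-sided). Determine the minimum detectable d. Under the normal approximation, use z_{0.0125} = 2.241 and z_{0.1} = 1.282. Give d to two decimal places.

For two independent groups of n = 229 each: d_min = (z_{α/2} + z_β)·√(2/n).
z-sum = 2.241 + 1.282 = 3.523.
d_min = 3.523 × √(2/229) = 3.523 × 0.0935 = 0.329.

d_min ≈ 0.33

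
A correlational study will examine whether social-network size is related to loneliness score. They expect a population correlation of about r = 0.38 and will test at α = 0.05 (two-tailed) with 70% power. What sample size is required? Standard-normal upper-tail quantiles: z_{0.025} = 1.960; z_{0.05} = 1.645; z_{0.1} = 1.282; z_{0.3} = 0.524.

n = 42

Fisher's z: C = ½·ln((1+r)/(1−r)) = ½·ln(2.2258) = 0.4001.
n = ((z_{α/2} + z_β)/C)² + 3.
(1.960 + 0.524) / 0.4001 = 2.484 / 0.4001 = 6.208.
n = 6.208² + 3 = 38.54 + 3 = 41.5.
Round up.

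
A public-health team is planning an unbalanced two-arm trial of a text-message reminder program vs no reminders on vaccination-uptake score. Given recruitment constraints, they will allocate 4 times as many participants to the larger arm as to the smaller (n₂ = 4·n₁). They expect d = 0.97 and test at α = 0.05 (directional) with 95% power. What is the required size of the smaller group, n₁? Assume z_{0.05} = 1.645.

n₁ = 15

With allocation ratio k = n₂/n₁ = 4, Var(x̄₁−x̄₂) = σ²(1/n₁ + 1/(k·n₁)) = σ²·(k+1)/(k·n₁).
So n₁ = (1 + 1/k)·((z_{α} + z_β)/d)² = 1.250 × (3.290/0.97)².
n₁ = 1.250 × 11.50 = 14.4.
Round up: n₁ = 15, giving n₂ = 4 × 15 = 60.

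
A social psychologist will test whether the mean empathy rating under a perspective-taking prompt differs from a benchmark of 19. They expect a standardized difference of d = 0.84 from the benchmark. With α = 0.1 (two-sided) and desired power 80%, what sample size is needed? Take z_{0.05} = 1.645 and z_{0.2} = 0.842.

n = 9

For a one-sample test: n = ((z_{α/2} + z_β) / d)².
z_{α/2} + z_β = 1.645 + 0.842 = 2.487.
n = (2.487 / 0.84)² = 2.961² = 8.77.
Round up.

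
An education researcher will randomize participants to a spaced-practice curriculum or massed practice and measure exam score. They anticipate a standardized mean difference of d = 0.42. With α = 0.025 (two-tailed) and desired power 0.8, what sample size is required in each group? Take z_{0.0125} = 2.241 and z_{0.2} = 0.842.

For two independent groups with equal n: n = 2·((z_{α/2} + z_β) / d)².
z_{α/2} + z_β = 2.241 + 0.842 = 3.083.
n = 2 × (3.083 / 0.42)² = 2 × 7.340² = 2 × 53.88 = 107.8.
Round up to the next whole participant.

n = 108 per group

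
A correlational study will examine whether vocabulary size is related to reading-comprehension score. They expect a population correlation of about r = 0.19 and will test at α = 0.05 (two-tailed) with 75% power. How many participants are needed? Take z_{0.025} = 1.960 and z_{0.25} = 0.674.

n = 191

Fisher's z: C = ½·ln((1+r)/(1−r)) = ½·ln(1.4691) = 0.1923.
n = ((z_{α/2} + z_β)/C)² + 3.
(1.960 + 0.674) / 0.1923 = 2.634 / 0.1923 = 13.697.
n = 13.697² + 3 = 187.62 + 3 = 190.6.
Round up.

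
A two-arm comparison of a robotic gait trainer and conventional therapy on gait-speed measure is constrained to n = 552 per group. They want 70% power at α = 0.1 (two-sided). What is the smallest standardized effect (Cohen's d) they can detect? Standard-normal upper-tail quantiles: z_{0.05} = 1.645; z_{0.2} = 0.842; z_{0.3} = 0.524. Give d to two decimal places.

d_min ≈ 0.13

For two independent groups of n = 552 each: d_min = (z_{α/2} + z_β)·√(2/n).
z-sum = 1.645 + 0.524 = 2.169.
d_min = 2.169 × √(2/552) = 2.169 × 0.0602 = 0.131.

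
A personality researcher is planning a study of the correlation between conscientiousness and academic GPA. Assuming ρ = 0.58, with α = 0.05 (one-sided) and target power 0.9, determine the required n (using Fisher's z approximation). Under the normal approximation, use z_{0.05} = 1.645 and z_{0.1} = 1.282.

Fisher's z: C = ½·ln((1+r)/(1−r)) = ½·ln(3.7619) = 0.6625.
n = ((z_{α} + z_β)/C)² + 3.
(1.645 + 1.282) / 0.6625 = 2.927 / 0.6625 = 4.418.
n = 4.418² + 3 = 19.52 + 3 = 22.5.
Round up.

n = 23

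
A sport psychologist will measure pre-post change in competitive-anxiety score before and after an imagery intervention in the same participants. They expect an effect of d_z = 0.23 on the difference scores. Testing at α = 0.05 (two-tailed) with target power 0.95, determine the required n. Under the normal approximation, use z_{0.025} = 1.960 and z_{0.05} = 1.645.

For a paired (one-sample on differences) test: n = ((z_{α/2} + z_β) / d)².
z_{α/2} + z_β = 1.960 + 1.645 = 3.605.
n = (3.605 / 0.23)² = 15.674² = 245.67.
Round up.

n = 246 pairs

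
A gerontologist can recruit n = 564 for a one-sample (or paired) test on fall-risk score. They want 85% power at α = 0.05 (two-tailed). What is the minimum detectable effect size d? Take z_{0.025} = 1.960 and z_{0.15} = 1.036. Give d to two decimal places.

d_min ≈ 0.13

For a single sample (or paired design) of n = 564: d_min = (z_{α/2} + z_β)/√n.
z-sum = 1.960 + 1.036 = 2.996.
d_min = 2.996 / √564 = 2.996 / 23.749 = 0.126.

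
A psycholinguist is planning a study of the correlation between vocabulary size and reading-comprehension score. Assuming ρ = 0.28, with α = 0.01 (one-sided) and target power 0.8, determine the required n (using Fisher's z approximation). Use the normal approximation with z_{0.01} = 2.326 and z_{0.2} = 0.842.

Fisher's z: C = ½·ln((1+r)/(1−r)) = ½·ln(1.7778) = 0.2877.
n = ((z_{α} + z_β)/C)² + 3.
(2.326 + 0.842) / 0.2877 = 3.168 / 0.2877 = 11.011.
n = 11.011² + 3 = 121.25 + 3 = 124.3.
Round up.

n = 125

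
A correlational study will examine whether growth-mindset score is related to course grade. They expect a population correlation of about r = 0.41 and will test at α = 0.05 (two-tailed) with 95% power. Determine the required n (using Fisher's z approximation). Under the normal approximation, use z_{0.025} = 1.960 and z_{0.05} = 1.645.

n = 72

Fisher's z: C = ½·ln((1+r)/(1−r)) = ½·ln(2.3898) = 0.4356.
n = ((z_{α/2} + z_β)/C)² + 3.
(1.960 + 1.645) / 0.4356 = 3.605 / 0.4356 = 8.276.
n = 8.276² + 3 = 68.49 + 3 = 71.5.
Round up.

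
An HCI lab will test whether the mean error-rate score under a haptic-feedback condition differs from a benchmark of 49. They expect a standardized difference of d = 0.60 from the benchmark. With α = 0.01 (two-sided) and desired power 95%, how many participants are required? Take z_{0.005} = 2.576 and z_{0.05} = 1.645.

For a one-sample test: n = ((z_{α/2} + z_β) / d)².
z_{α/2} + z_β = 2.576 + 1.645 = 4.221.
n = (4.221 / 0.60)² = 7.035² = 49.49.
Round up.

n = 50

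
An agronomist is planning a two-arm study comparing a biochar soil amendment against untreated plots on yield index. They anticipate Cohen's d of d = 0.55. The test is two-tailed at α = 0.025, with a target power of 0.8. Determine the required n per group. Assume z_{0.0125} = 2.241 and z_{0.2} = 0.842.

For two independent groups with equal n: n = 2·((z_{α/2} + z_β) / d)².
z_{α/2} + z_β = 2.241 + 0.842 = 3.083.
n = 2 × (3.083 / 0.55)² = 2 × 5.605² = 2 × 31.42 = 62.8.
Round up to the next whole participant.

n = 63 per group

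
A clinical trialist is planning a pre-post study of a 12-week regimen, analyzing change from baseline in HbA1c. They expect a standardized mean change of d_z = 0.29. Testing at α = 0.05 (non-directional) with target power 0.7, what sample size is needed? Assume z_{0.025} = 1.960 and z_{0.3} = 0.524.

n = 74 pairs

For a paired (one-sample on differences) test: n = ((z_{α/2} + z_β) / d)².
z_{α/2} + z_β = 1.960 + 0.524 = 2.484.
n = (2.484 / 0.29)² = 8.566² = 73.37.
Round up.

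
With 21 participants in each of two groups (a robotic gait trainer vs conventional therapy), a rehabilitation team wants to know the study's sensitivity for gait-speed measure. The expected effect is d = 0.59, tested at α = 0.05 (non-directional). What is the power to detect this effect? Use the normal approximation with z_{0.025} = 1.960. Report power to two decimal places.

For two equal groups, power = Φ(d·√(n/2) − z_{α/2}).
d·√(n/2) = 0.59 × √(21/2) = 0.59 × 3.240 = 1.912.
z_β = 1.912 − 1.960 = -0.048.
Power = Φ(-0.048) = 0.481.

power ≈ 0.48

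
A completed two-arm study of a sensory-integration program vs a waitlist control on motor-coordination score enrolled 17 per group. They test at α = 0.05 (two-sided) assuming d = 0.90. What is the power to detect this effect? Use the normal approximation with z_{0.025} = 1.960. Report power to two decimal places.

For two equal groups, power = Φ(d·√(n/2) − z_{α/2}).
d·√(n/2) = 0.90 × √(17/2) = 0.90 × 2.915 = 2.624.
z_β = 2.624 − 1.960 = 0.664.
Power = Φ(0.664) = 0.747.

power ≈ 0.75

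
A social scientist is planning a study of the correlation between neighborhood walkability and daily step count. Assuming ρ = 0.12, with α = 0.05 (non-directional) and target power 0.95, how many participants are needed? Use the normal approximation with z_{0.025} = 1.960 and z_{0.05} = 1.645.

n = 897

Fisher's z: C = ½·ln((1+r)/(1−r)) = ½·ln(1.2727) = 0.1206.
n = ((z_{α/2} + z_β)/C)² + 3.
(1.960 + 1.645) / 0.1206 = 3.605 / 0.1206 = 29.892.
n = 29.892² + 3 = 893.54 + 3 = 896.5.
Round up.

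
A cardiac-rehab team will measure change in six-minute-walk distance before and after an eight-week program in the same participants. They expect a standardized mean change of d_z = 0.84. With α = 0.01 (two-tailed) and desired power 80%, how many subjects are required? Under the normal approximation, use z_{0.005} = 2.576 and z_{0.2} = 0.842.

n = 17 pairs

For a paired (one-sample on differences) test: n = ((z_{α/2} + z_β) / d)².
z_{α/2} + z_β = 2.576 + 0.842 = 3.418.
n = (3.418 / 0.84)² = 4.069² = 16.56.
Round up.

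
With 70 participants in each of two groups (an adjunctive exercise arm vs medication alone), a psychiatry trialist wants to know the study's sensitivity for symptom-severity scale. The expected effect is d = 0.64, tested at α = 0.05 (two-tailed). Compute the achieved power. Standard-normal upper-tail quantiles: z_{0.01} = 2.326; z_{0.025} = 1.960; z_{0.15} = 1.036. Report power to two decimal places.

power ≈ 0.97

For two equal groups, power = Φ(d·√(n/2) − z_{α/2}).
d·√(n/2) = 0.64 × √(70/2) = 0.64 × 5.916 = 3.786.
z_β = 3.786 − 1.960 = 1.826.
Power = Φ(1.826) = 0.966.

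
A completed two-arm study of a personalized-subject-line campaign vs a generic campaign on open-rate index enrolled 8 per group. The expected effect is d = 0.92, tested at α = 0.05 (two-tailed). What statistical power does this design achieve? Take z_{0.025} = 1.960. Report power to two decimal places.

For two equal groups, power = Φ(d·√(n/2) − z_{α/2}).
d·√(n/2) = 0.92 × √(8/2) = 0.92 × 2.000 = 1.840.
z_β = 1.840 − 1.960 = -0.120.
Power = Φ(-0.120) = 0.452.

power ≈ 0.45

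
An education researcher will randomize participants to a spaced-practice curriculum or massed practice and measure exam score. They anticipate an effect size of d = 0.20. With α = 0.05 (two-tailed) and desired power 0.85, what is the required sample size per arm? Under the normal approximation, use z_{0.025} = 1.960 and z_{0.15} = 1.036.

For two independent groups with equal n: n = 2·((z_{α/2} + z_β) / d)².
z_{α/2} + z_β = 1.960 + 1.036 = 2.996.
n = 2 × (2.996 / 0.20)² = 2 × 14.980² = 2 × 224.40 = 448.8.
Round up to the next whole participant.

n = 449 per group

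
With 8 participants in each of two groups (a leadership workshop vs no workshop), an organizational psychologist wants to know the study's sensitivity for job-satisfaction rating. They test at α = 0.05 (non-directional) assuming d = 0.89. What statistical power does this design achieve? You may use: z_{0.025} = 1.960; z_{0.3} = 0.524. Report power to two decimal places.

For two equal groups, power = Φ(d·√(n/2) − z_{α/2}).
d·√(n/2) = 0.89 × √(8/2) = 0.89 × 2.000 = 1.780.
z_β = 1.780 − 1.960 = -0.180.
Power = Φ(-0.180) = 0.429.

power ≈ 0.43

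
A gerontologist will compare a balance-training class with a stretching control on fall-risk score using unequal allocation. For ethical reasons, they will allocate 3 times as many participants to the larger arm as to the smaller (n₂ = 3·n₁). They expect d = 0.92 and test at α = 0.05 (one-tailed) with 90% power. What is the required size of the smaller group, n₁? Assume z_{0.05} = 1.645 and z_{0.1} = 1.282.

With allocation ratio k = n₂/n₁ = 3, Var(x̄₁−x̄₂) = σ²(1/n₁ + 1/(k·n₁)) = σ²·(k+1)/(k·n₁).
So n₁ = (1 + 1/k)·((z_{α} + z_β)/d)² = 1.333 × (2.927/0.92)².
n₁ = 1.333 × 10.12 = 13.5.
Round up: n₁ = 14, giving n₂ = 3 × 14 = 42.

n₁ = 14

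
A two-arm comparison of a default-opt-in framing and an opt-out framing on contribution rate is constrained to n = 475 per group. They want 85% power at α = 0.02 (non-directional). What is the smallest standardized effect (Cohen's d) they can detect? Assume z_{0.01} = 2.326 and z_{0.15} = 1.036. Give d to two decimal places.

For two independent groups of n = 475 each: d_min = (z_{α/2} + z_β)·√(2/n).
z-sum = 2.326 + 1.036 = 3.362.
d_min = 3.362 × √(2/475) = 3.362 × 0.0649 = 0.218.

d_min ≈ 0.22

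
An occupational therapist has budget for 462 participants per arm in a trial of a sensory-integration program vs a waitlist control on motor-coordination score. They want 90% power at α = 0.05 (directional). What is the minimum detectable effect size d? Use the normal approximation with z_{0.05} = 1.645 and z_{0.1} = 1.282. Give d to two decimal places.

For two independent groups of n = 462 each: d_min = (z_{α} + z_β)·√(2/n).
z-sum = 1.645 + 1.282 = 2.927.
d_min = 2.927 × √(2/462) = 2.927 × 0.0658 = 0.193.

d_min ≈ 0.19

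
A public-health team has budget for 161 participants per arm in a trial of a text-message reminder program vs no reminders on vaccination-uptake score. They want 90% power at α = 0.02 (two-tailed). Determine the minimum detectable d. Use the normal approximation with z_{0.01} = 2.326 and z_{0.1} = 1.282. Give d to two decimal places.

d_min ≈ 0.40

For two independent groups of n = 161 each: d_min = (z_{α/2} + z_β)·√(2/n).
z-sum = 2.326 + 1.282 = 3.608.
d_min = 3.608 × √(2/161) = 3.608 × 0.1115 = 0.402.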